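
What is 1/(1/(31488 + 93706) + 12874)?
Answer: 125194/1611747557 ≈ 7.7676e-5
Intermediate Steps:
1/(1/(31488 + 93706) + 12874) = 1/(1/125194 + 12874) = 1/(1611747557/125194) = 125194/1611747557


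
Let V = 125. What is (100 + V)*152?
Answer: 34200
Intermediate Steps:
(100 + V)*152 = (100 + 125)*152 = 225*152 = 34200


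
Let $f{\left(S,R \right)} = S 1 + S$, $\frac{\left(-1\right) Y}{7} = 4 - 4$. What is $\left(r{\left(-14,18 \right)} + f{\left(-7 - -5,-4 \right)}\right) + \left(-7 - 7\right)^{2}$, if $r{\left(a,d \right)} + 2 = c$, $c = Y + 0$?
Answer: $190$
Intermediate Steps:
$Y = 0$ ($Y = - 7 \left(4 - 4\right) = \left(-7\right) 0 = 0$)
$f{\left(S,R \right)} = 2 S$ ($f{\left(S,R \right)} = S + S = 2 S$)
$c = 0$ ($c = 0 + 0 = 0$)
$r{\left(a,d \right)} = -2$ ($r{\left(a,d \right)} = -2 + 0 = -2$)
$\left(r{\left(-14,18 \right)} + f{\left(-7 - -5,-4 \right)}\right) + \left(-7 - 7\right)^{2} = \left(-2 + 2 \left(-7 - -5\right)\right) + \left(-7 - 7\right)^{2} = \left(-2 + 2 \left(-7 + 5\right)\right) + \left(-14\right)^{2} = \left(-2 + 2 \left(-2\right)\right) + 196 = \left(-2 - 4\right) + 196 = -6 + 196 = 190$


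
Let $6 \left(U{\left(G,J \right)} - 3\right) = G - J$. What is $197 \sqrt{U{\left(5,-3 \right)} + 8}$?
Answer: $\frac{197 \sqrt{111}}{3} \approx 691.84$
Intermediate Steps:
$U{\left(G,J \right)} = 3 - \frac{J}{6} + \frac{G}{6}$ ($U{\left(G,J \right)} = 3 + \frac{G - J}{6} = 3 + \left(- \frac{J}{6} + \frac{G}{6}\right) = 3 - \frac{J}{6} + \frac{G}{6}$)
$197 \sqrt{U{\left(5,-3 \right)} + 8} = 197 \sqrt{\left(3 - - \frac{1}{2} + \frac{1}{6} \cdot 5\right) + 8} = 197 \sqrt{\left(3 + \frac{1}{2} + \frac{5}{6}\right) + 8} = 197 \sqrt{\frac{13}{3} + 8} = 197 \sqrt{\frac{37}{3}} = 197 \frac{\sqrt{111}}{3} = \frac{197 \sqrt{111}}{3}$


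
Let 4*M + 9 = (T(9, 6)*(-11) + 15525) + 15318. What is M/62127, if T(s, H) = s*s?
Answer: 1109/9204 ≈ 0.12049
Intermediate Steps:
T(s, H) = s**2
M = 29943/4 (M = -9/4 + ((9**2*(-11) + 15525) + 15318)/4 = -9/4 + ((81*(-11) + 15525) + 15318)/4 = -9/4 + ((-891 + 15525) + 15318)/4 = -9/4 + (14634 + 15318)/4 = -9/4 + (1/4)*29952 = -9/4 + 7488 = 29943/4 ≈ 7485.8)
M/62127 = (29943/4)/62127 = (29943/4)*(1/62127) = 1109/9204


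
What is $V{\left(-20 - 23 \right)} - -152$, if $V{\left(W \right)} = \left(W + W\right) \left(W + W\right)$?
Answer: $7548$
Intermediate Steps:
$V{\left(W \right)} = 4 W^{2}$ ($V{\left(W \right)} = 2 W 2 W = 4 W^{2}$)
$V{\left(-20 - 23 \right)} - -152 = 4 \left(-20 - 23\right)^{2} - -152 = 4 \left(-43\right)^{2} + 152 = 4 \cdot 1849 + 152 = 7396 + 152 = 7548$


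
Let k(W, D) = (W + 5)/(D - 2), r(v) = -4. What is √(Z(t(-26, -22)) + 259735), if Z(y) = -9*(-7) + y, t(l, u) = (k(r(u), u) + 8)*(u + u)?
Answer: √9340122/6 ≈ 509.36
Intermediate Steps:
k(W, D) = (5 + W)/(-2 + D)
t(l, u) = 2*u*(8 + 1/(-2 + u)) (t(l, u) = ((5 - 4)/(-2 + u) + 8)*(u + u) = (1/(-2 + u) + 8)*(2*u) = (8 + 1/(-2 + u))*(2*u) = 2*u*(8 + 1/(-2 + u)))
Z(y) = 63 + y
√(Z(t(-26, -22)) + 259735) = √((63 + 2*(-22)*(-15 + 8*(-22))/(-2 - 22)) + 259735) = √((63 + 2*(-22)*(-15 - 176)/(-24)) + 259735) = √((63 + 2*(-22)*(-1/24)*(-191)) + 259735) = √((63 - 2101/6) + 259735) = √(-1723/6 + 259735) = √(1556687/6) = √9340122/6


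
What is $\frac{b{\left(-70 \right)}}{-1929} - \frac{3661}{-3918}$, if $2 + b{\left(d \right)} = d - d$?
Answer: $\frac{785545}{839758} \approx 0.93544$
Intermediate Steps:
$b{\left(d \right)} = -2$ ($b{\left(d \right)} = -2 + \left(d - d\right) = -2 + 0 = -2$)
$\frac{b{\left(-70 \right)}}{-1929} - \frac{3661}{-3918} = - \frac{2}{-1929} - \frac{3661}{-3918} = \left(-2\right) \left(- \frac{1}{1929}\right) - - \frac{3661}{3918} = \frac{2}{1929} + \frac{3661}{3918} = \frac{785545}{839758}$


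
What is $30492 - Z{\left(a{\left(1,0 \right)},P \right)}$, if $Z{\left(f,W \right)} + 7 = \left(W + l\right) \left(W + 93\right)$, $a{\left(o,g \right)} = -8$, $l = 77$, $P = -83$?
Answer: $30559$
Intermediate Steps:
$Z{\left(f,W \right)} = -7 + \left(77 + W\right) \left(93 + W\right)$ ($Z{\left(f,W \right)} = -7 + \left(W + 77\right) \left(W + 93\right) = -7 + \left(77 + W\right) \left(93 + W\right)$)
$30492 - Z{\left(a{\left(1,0 \right)},P \right)} = 30492 - \left(7154 + \left(-83\right)^{2} + 170 \left(-83\right)\right) = 30492 - \left(7154 + 6889 - 14110\right) = 30492 - -67 = 30492 + 67 = 30559$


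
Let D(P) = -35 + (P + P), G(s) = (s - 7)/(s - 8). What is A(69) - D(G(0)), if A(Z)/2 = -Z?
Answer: -419/4 ≈ -104.75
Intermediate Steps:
G(s) = (-7 + s)/(-8 + s)
D(P) = -35 + 2*P
A(Z) = -2*Z (A(Z) = 2*(-Z) = -2*Z)
A(69) - D(G(0)) = -2*69 - (-35 + 2*((-7 + 0)/(-8 + 0))) = -138 - (-35 + 2*(-7/(-8))) = -138 - (-35 + 2*(-⅛*(-7))) = -138 - (-35 + 2*(7/8)) = -138 - (-35 + 7/4) = -138 - 1*(-133/4) = -138 + 133/4 = -419/4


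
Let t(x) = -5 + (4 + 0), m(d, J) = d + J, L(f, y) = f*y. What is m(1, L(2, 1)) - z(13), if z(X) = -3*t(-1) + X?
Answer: -13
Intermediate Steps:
m(d, J) = J + d
t(x) = -1 (t(x) = -5 + 4 = -1)
z(X) = 3 + X (z(X) = -3*(-1) + X = 3 + X)
m(1, L(2, 1)) - z(13) = (2*1 + 1) - (3 + 13) = (2 + 1) - 1*16 = 3 - 16 = -13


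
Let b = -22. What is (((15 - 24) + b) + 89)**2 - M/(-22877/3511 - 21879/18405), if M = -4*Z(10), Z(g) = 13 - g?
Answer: 93002983522/27659353 ≈ 3362.4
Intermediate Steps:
M = -12 (M = -4*(13 - 1*10) = -4*(13 - 10) = -4*3 = -12)
(((15 - 24) + b) + 89)**2 - M/(-22877/3511 - 21879/18405) = (((15 - 24) - 22) + 89)**2 - (-12)/(-22877/3511 - 21879/18405) = ((-9 - 22) + 89)**2 - (-12)/(-22877*1/3511 - 21879*1/18405) = (-31 + 89)**2 - (-12)/(-22877/3511 - 2431/2045) = 58**2 - (-12)/(-55318706/7179995) = 3364 - (-12)*(-7179995)/55318706 = 3364 - 1*43079970/27659353 = 3364 - 43079970/27659353 = 93002983522/27659353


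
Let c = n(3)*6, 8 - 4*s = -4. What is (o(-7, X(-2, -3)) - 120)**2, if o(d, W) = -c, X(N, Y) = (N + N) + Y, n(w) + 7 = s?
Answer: 9216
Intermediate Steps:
s = 3 (s = 2 - 1/4*(-4) = 2 + 1 = 3)
n(w) = -4 (n(w) = -7 + 3 = -4)
X(N, Y) = Y + 2*N (X(N, Y) = 2*N + Y = Y + 2*N)
c = -24 (c = -4*6 = -24)
o(d, W) = 24 (o(d, W) = -1*(-24) = 24)
(o(-7, X(-2, -3)) - 120)**2 = (24 - 120)**2 = (-96)**2 = 9216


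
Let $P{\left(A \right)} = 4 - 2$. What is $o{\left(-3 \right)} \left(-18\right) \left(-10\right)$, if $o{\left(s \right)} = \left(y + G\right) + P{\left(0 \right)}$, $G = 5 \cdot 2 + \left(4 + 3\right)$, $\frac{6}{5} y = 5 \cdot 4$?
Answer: $6420$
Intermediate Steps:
$P{\left(A \right)} = 2$ ($P{\left(A \right)} = 4 - 2 = 2$)
$y = \frac{50}{3}$ ($y = \frac{5 \cdot 5 \cdot 4}{6} = \frac{5}{6} \cdot 20 = \frac{50}{3} \approx 16.667$)
$G = 17$ ($G = 10 + 7 = 17$)
$o{\left(s \right)} = \frac{107}{3}$ ($o{\left(s \right)} = \left(\frac{50}{3} + 17\right) + 2 = \frac{101}{3} + 2 = \frac{107}{3}$)
$o{\left(-3 \right)} \left(-18\right) \left(-10\right) = \frac{107}{3} \left(-18\right) \left(-10\right) = \left(-642\right) \left(-10\right) = 6420$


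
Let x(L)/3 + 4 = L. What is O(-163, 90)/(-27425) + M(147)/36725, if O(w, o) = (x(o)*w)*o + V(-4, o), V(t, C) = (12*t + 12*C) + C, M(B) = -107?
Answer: 5558193743/40287325 ≈ 137.96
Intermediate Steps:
V(t, C) = 12*t + 13*C (V(t, C) = (12*C + 12*t) + C = 12*t + 13*C)
x(L) = -12 + 3*L
O(w, o) = -48 + 13*o + o*w*(-12 + 3*o) (O(w, o) = ((-12 + 3*o)*w)*o + (12*(-4) + 13*o) = (w*(-12 + 3*o))*o + (-48 + 13*o) = o*w*(-12 + 3*o) + (-48 + 13*o) = -48 + 13*o + o*w*(-12 + 3*o))
O(-163, 90)/(-27425) + M(147)/36725 = (-48 + 13*90 + 3*90*(-163)*(-4 + 90))/(-27425) - 107/36725 = (-48 + 1170 + 3*90*(-163)*86)*(-1/27425) - 107*1/36725 = (-48 + 1170 - 3784860)*(-1/27425) - 107/36725 = -3783738*(-1/27425) - 107/36725 = 3783738/27425 - 107/36725 = 5558193743/40287325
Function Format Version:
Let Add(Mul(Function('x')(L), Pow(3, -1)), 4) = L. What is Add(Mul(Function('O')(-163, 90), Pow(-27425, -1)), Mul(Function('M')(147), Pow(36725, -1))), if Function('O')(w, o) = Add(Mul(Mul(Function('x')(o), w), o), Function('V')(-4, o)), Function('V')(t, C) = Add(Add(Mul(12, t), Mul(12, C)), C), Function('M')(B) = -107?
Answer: Rational(5558193743, 40287325) ≈ 137.96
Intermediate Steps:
Function('V')(t, C) = Add(Mul(12, t), Mul(13, C)) (Function('V')(t, C) = Add(Add(Mul(12, C), Mul(12, t)), C) = Add(Mul(12, t), Mul(13, C)))
Function('x')(L) = Add(-12, Mul(3, L))
Function('O')(w, o) = Add(-48, Mul(13, o), Mul(o, w, Add(-12, Mul(3, o)))) (Function('O')(w, o) = Add(Mul(Mul(Add(-12, Mul(3, o)), w), o), Add(Mul(12, -4), Mul(13, o))) = Add(Mul(Mul(w, Add(-12, Mul(3, o))), o), Add(-48, Mul(13, o))) = Add(Mul(o, w, Add(-12, Mul(3, o))), Add(-48, Mul(13, o))) = Add(-48, Mul(13, o), Mul(o, w, Add(-12, Mul(3, o)))))
Add(Mul(Function('O')(-163, 90), Pow(-27425, -1)), Mul(Function('M')(147), Pow(36725, -1))) = Add(Mul(Add(-48, Mul(13, 90), Mul(3, 90, -163, Add(-4, 90))), Pow(-27425, -1)), Mul(-107, Pow(36725, -1))) = Add(Mul(Add(-48, 1170, Mul(3, 90, -163, 86)), Rational(-1, 27425)), Mul(-107, Rational(1, 36725))) = Add(Mul(Add(-48, 1170, -3784860), Rational(-1, 27425)), Rational(-107, 36725)) = Add(Mul(-3783738, Rational(-1, 27425)), Rational(-107, 36725)) = Add(Rational(3783738, 27425), Rational(-107, 36725)) = Rational(5558193743, 40287325)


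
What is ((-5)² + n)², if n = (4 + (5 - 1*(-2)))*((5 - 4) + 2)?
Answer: 3364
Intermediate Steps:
n = 33 (n = (4 + (5 + 2))*(1 + 2) = (4 + 7)*3 = 11*3 = 33)
((-5)² + n)² = ((-5)² + 33)² = (25 + 33)² = 58² = 3364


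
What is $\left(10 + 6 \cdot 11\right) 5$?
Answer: $380$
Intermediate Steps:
$\left(10 + 6 \cdot 11\right) 5 = \left(10 + 66\right) 5 = 76 \cdot 5 = 380$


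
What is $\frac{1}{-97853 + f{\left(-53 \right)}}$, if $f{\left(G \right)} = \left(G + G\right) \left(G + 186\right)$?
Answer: $- \frac{1}{111951} \approx -8.9325 \cdot 10^{-6}$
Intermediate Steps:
$f{\left(G \right)} = 2 G \left(186 + G\right)$
$\frac{1}{-97853 + f{\left(-53 \right)}} = \frac{1}{-97853 + 2 \left(-53\right) \left(186 - 53\right)} = \frac{1}{-97853 + 2 \left(-53\right) 133} = \frac{1}{-97853 - 14098} = \frac{1}{-111951} = - \frac{1}{111951}$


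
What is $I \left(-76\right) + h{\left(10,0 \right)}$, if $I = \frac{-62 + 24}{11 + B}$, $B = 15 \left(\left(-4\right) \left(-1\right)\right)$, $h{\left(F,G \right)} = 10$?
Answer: $\frac{3598}{71} \approx 50.676$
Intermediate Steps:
$B = 60$ ($B = 15 \cdot 4 = 60$)
$I = - \frac{38}{71}$ ($I = \frac{-62 + 24}{11 + 60} = - \frac{38}{71} \approx -0.53521$)
$I \left(-76\right) + h{\left(10,0 \right)} = \left(- \frac{38}{71}\right) \left(-76\right) + 10 = \frac{2888}{71} + 10 = \frac{3598}{71}$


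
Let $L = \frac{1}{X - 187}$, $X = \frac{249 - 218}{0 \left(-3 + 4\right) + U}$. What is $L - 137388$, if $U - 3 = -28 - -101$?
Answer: $- \frac{1948299304}{14181} \approx -1.3739 \cdot 10^{5}$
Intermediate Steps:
$U = 76$ ($U = 3 - -73 = 3 + \left(-28 + 101\right) = 3 + 73 = 76$)
$X = \frac{31}{76}$ ($X = \frac{249 - 218}{0 \left(-3 + 4\right) + 76} = \frac{31}{0 \cdot 1 + 76} = \frac{31}{0 + 76} = \frac{31}{76} \approx 0.40789$)
$L = - \frac{76}{14181}$ ($L = \frac{1}{\frac{31}{76} - 187} = \frac{1}{- \frac{14181}{76}} = - \frac{76}{14181} \approx -0.0053593$)
$L - 137388 = - \frac{76}{14181} - 137388 = - \frac{1948299304}{14181}$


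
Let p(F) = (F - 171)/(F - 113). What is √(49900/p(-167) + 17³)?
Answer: √7816297/13 ≈ 215.06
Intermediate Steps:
p(F) = (-171 + F)/(-113 + F)
√(49900/p(-167) + 17³) = √(49900/(((-171 - 167)/(-113 - 167))) + 17³) = √(49900/((-338/(-280))) + 4913) = √(49900/((-1/280*(-338))) + 4913) = √(49900/(169/140) + 4913) = √(49900*(140/169) + 4913) = √(6986000/169 + 4913) = √(7816297/169) = √7816297/13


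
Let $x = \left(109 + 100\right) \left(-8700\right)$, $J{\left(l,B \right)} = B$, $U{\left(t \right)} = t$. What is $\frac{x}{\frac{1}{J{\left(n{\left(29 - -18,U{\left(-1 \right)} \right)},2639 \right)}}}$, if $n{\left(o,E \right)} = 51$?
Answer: $-4798493700$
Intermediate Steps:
$x = -1818300$ ($x = 209 \left(-8700\right) = -1818300$)
$\frac{x}{\frac{1}{J{\left(n{\left(29 - -18,U{\left(-1 \right)} \right)},2639 \right)}}} = - \frac{1818300}{\frac{1}{2639}} = - 1818300 \frac{1}{\frac{1}{2639}} = \left(-1818300\right) 2639 = -4798493700$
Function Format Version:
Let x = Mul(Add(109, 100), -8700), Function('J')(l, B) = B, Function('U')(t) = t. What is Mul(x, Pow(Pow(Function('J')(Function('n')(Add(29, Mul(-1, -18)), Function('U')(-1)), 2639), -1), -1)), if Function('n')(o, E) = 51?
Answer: -4798493700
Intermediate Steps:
x = -1818300 (x = Mul(209, -8700) = -1818300)
Mul(x, Pow(Pow(Function('J')(Function('n')(Add(29, Mul(-1, -18)), Function('U')(-1)), 2639), -1), -1)) = Mul(-1818300, Pow(Pow(2639, -1), -1)) = Mul(-1818300, Pow(Rational(1, 2639), -1)) = Mul(-1818300, 2639) = -4798493700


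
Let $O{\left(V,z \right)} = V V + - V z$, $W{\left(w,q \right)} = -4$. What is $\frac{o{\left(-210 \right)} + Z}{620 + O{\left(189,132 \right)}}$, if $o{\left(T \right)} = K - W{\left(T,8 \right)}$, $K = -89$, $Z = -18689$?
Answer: $- \frac{18774}{11393} \approx -1.6479$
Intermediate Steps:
$o{\left(T \right)} = -85$ ($o{\left(T \right)} = -89 - -4 = -89 + 4 = -85$)
$O{\left(V,z \right)} = V^{2} - V z$
$\frac{o{\left(-210 \right)} + Z}{620 + O{\left(189,132 \right)}} = \frac{-85 - 18689}{620 + 189 \left(189 - 132\right)} = - \frac{18774}{620 + 189 \left(189 - 132\right)} = - \frac{18774}{620 + 189 \cdot 57} = - \frac{18774}{620 + 10773} = - \frac{18774}{11393}$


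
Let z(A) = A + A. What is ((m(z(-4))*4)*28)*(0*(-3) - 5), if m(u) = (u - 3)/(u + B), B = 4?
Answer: -1540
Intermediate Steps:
z(A) = 2*A
m(u) = (-3 + u)/(4 + u) (m(u) = (u - 3)/(u + 4) = (-3 + u)/(4 + u))
((m(z(-4))*4)*28)*(0*(-3) - 5) = ((((-3 + 2*(-4))/(4 + 2*(-4)))*4)*28)*(0*(-3) - 5) = ((((-3 - 8)/(4 - 8))*4)*28)*(0 - 5) = (((-11/(-4))*4)*28)*(-5) = ((-¼*(-11)*4)*28)*(-5) = (((11/4)*4)*28)*(-5) = (11*28)*(-5) = 308*(-5) = -1540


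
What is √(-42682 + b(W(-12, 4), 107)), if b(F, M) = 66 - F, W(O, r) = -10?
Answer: 9*I*√526 ≈ 206.41*I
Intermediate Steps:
√(-42682 + b(W(-12, 4), 107)) = √(-42682 + (66 - 1*(-10))) = √(-42682 + (66 + 10)) = √(-42682 + 76) = √(-42606) = 9*I*√526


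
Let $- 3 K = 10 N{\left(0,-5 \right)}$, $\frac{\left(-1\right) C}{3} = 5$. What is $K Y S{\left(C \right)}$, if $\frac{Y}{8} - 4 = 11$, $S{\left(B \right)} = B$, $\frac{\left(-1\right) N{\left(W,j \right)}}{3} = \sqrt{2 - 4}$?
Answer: $- 18000 i \sqrt{2} \approx - 25456.0 i$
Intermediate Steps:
$C = -15$ ($C = \left(-3\right) 5 = -15$)
$N{\left(W,j \right)} = - 3 i \sqrt{2}$ ($N{\left(W,j \right)} = - 3 \sqrt{2 - 4} = - 3 \sqrt{-2} = - 3 i \sqrt{2}$)
$Y = 120$ ($Y = 32 + 8 \cdot 11 = 32 + 88 = 120$)
$K = 10 i \sqrt{2}$ ($K = - \frac{10 \left(- 3 i \sqrt{2}\right)}{3} = - \frac{\left(-30\right) i \sqrt{2}}{3} = 10 i \sqrt{2} \approx 14.142 i$)
$K Y S{\left(C \right)} = 10 i \sqrt{2} \cdot 120 \left(-15\right) = 1200 i \sqrt{2} \left(-15\right) = - 18000 i \sqrt{2}$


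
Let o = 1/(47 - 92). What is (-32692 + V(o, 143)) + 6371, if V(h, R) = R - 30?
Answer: -26208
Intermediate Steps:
o = -1/45 (o = 1/(-45) = -1/45 ≈ -0.022222)
V(h, R) = -30 + R
(-32692 + V(o, 143)) + 6371 = (-32692 + (-30 + 143)) + 6371 = (-32692 + 113) + 6371 = -32579 + 6371 = -26208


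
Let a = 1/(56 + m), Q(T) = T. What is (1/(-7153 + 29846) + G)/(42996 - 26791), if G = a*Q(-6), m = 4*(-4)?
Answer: -68059/7354801300 ≈ -9.2537e-6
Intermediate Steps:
m = -16
a = 1/40 (a = 1/(56 - 16) = 1/40 ≈ 0.025000)
G = -3/20 (G = (1/40)*(-6) = -3/20 ≈ -0.15000)
(1/(-7153 + 29846) + G)/(42996 - 26791) = (1/(-7153 + 29846) - 3/20)/(42996 - 26791) = (1/22693 - 3/20)/16205 = (1/22693 - 3/20)*(1/16205) = -68059/453860*1/16205 = -68059/7354801300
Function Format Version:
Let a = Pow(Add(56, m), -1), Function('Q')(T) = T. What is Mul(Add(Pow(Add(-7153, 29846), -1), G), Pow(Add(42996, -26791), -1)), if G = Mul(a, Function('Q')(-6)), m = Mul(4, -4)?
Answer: Rational(-68059, 7354801300) ≈ -9.2537e-6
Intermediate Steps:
m = -16
a = Rational(1, 40) (a = Pow(Add(56, -16), -1) = Pow(40, -1) = Rational(1, 40) ≈ 0.025000)
G = Rational(-3, 20) (G = Mul(Rational(1, 40), -6) = Rational(-3, 20) ≈ -0.15000)
Mul(Add(Pow(Add(-7153, 29846), -1), G), Pow(Add(42996, -26791), -1)) = Mul(Add(Pow(Add(-7153, 29846), -1), Rational(-3, 20)), Pow(Add(42996, -26791), -1)) = Mul(Add(Pow(22693, -1), Rational(-3, 20)), Pow(16205, -1)) = Mul(Add(Rational(1, 22693), Rational(-3, 20)), Rational(1, 16205)) = Mul(Rational(-68059, 453860), Rational(1, 16205)) = Rational(-68059, 7354801300)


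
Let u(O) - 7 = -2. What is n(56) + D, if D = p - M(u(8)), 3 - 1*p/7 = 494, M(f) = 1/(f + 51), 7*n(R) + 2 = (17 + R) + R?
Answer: -27351/8 ≈ -3418.9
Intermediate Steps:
u(O) = 5 (u(O) = 7 - 2 = 5)
n(R) = 15/7 + 2*R/7 (n(R) = -2/7 + ((17 + R) + R)/7 = -2/7 + (17 + 2*R)/7 = -2/7 + (17/7 + 2*R/7) = 15/7 + 2*R/7)
M(f) = 1/(51 + f)
p = -3437 (p = 21 - 7*494 = 21 - 3458 = -3437)
D = -192473/56 (D = -3437 - 1/(51 + 5) = -3437 - 1/56 = -192473/56 ≈ -3437.0)
n(56) + D = (15/7 + (2/7)*56) - 192473/56 = (15/7 + 16) - 192473/56 = 127/7 - 192473/56 = -27351/8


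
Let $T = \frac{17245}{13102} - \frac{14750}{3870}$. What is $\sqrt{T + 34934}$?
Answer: $\frac{11 \sqrt{824682038606746}}{1690158} \approx 186.9$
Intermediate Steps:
$T = - \frac{12651635}{5070474}$ ($T = 17245 \cdot \frac{1}{13102} - \frac{1475}{387} = \frac{17245}{13102} - \frac{1475}{387} = - \frac{12651635}{5070474} \approx -2.4952$)
$\sqrt{T + 34934} = \sqrt{- \frac{12651635}{5070474} + 34934} = \sqrt{\frac{177119287081}{5070474}} = \frac{11 \sqrt{824682038606746}}{1690158}$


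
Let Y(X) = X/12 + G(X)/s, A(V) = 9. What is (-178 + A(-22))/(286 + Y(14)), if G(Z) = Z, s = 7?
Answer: -1014/1735 ≈ -0.58444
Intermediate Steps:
Y(X) = 19*X/84 (Y(X) = X/12 + X/7 = 19*X/84)
(-178 + A(-22))/(286 + Y(14)) = (-178 + 9)/(286 + (19/84)*14) = -169/(286 + 19/6) = -169/1735/6 = -169*6/1735 = -1014/1735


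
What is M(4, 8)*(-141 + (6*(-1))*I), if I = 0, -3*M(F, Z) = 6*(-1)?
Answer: -282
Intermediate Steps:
M(F, Z) = 2 (M(F, Z) = -2*(-1) = -⅓*(-6) = 2)
M(4, 8)*(-141 + (6*(-1))*I) = 2*(-141 + (6*(-1))*0) = 2*(-141 - 6*0) = 2*(-141 + 0) = 2*(-141) = -282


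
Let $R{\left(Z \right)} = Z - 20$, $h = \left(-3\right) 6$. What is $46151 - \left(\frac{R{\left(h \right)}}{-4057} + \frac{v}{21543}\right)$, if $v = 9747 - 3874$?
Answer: $\frac{4033570493206}{87399951} \approx 46151.0$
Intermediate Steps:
$v = 5873$
$h = -18$
$R{\left(Z \right)} = -20 + Z$ ($R{\left(Z \right)} = Z - 20 = -20 + Z$)
$46151 - \left(\frac{R{\left(h \right)}}{-4057} + \frac{v}{21543}\right) = 46151 - \left(\frac{-20 - 18}{-4057} + \frac{5873}{21543}\right) = 46151 - \left(\left(-38\right) \left(- \frac{1}{4057}\right) + 5873 \cdot \frac{1}{21543}\right) = 46151 - \left(\frac{38}{4057} + \frac{5873}{21543}\right) = 46151 - \frac{24645395}{87399951} = \frac{4033570493206}{87399951}$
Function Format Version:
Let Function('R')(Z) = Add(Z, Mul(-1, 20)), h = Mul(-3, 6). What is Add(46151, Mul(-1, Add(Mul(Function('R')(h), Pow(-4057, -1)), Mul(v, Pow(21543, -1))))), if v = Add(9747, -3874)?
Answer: Rational(4033570493206, 87399951) ≈ 46151.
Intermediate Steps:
v = 5873
h = -18
Function('R')(Z) = Add(-20, Z) (Function('R')(Z) = Add(Z, -20) = Add(-20, Z))
Add(46151, Mul(-1, Add(Mul(Function('R')(h), Pow(-4057, -1)), Mul(v, Pow(21543, -1))))) = Add(46151, Mul(-1, Add(Mul(Add(-20, -18), Pow(-4057, -1)), Mul(5873, Pow(21543, -1))))) = Add(46151, Mul(-1, Add(Mul(-38, Rational(-1, 4057)), Mul(5873, Rational(1, 21543))))) = Add(46151, Mul(-1, Add(Rational(38, 4057), Rational(5873, 21543)))) = Add(46151, Mul(-1, Rational(24645395, 87399951))) = Add(46151, Rational(-24645395, 87399951)) = Rational(4033570493206, 87399951)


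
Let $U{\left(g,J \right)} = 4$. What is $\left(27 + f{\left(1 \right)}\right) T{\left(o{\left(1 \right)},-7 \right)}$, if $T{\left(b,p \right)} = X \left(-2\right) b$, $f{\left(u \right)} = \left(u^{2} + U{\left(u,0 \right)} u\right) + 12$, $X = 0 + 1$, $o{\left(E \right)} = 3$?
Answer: $-264$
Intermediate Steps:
$X = 1$
$f{\left(u \right)} = 12 + u^{2} + 4 u$ ($f{\left(u \right)} = \left(u^{2} + 4 u\right) + 12 = 12 + u^{2} + 4 u$)
$T{\left(b,p \right)} = - 2 b$ ($T{\left(b,p \right)} = 1 \left(-2\right) b = - 2 b$)
$\left(27 + f{\left(1 \right)}\right) T{\left(o{\left(1 \right)},-7 \right)} = \left(27 + \left(12 + 1^{2} + 4 \cdot 1\right)\right) \left(\left(-2\right) 3\right) = \left(27 + \left(12 + 1 + 4\right)\right) \left(-6\right) = \left(27 + 17\right) \left(-6\right) = 44 \left(-6\right) = -264$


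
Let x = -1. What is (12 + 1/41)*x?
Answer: -493/41 ≈ -12.024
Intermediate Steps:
(12 + 1/41)*x = (12 + 1/41)*(-1) = (493/41)*(-1) = -493/41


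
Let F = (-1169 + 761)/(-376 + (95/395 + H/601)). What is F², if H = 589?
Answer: 93813094432656/79157979143929 ≈ 1.1851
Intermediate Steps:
F = 9685716/8897077 (F = (-1169 + 761)/(-376 + (95/395 + 589/601)) = -408/(-376 + (95*(1/395) + 589*(1/601))) = -408/(-376 + (19/79 + 589/601)) = -408/(-376 + 57950/47479) = -408/(-17794154/47479) = -408*(-47479/17794154) = 9685716/8897077 ≈ 1.0886)
F² = (9685716/8897077)² = 93813094432656/79157979143929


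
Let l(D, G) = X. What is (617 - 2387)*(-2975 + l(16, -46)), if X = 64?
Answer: 5152470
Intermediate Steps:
l(D, G) = 64
(617 - 2387)*(-2975 + l(16, -46)) = (617 - 2387)*(-2975 + 64) = -1770*(-2911) = 5152470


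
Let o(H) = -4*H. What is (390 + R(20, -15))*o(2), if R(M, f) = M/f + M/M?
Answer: -9352/3 ≈ -3117.3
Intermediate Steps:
R(M, f) = 1 + M/f (R(M, f) = M/f + 1 = 1 + M/f)
(390 + R(20, -15))*o(2) = (390 + (20 - 15)/(-15))*(-4*2) = (390 - 1/15*5)*(-8) = (390 - ⅓)*(-8) = (1169/3)*(-8) = -9352/3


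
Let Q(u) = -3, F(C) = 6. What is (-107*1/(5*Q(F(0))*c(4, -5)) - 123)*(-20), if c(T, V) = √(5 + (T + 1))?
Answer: 2460 - 214*√10/15 ≈ 2414.9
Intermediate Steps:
c(T, V) = √(6 + T) (c(T, V) = √(5 + (1 + T)) = √(6 + T))
(-107*1/(5*Q(F(0))*c(4, -5)) - 123)*(-20) = (-107*(-1/(15*√(6 + 4))) - 123)*(-20) = (-107*(-√10/150) - 123)*(-20) = (-(-107)*√10/150 - 123)*(-20) = (107*√10/150 - 123)*(-20) = (-123 + 107*√10/150)*(-20) = 2460 - 214*√10/15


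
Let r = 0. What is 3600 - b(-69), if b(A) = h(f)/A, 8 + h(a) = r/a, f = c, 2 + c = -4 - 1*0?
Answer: 248392/69 ≈ 3599.9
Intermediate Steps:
c = -6 (c = -2 + (-4 - 1*0) = -2 + (-4 + 0) = -2 - 4 = -6)
f = -6
h(a) = -8 (h(a) = -8 + 0/a = -8 + 0 = -8)
b(A) = -8/A
3600 - b(-69) = 3600 - (-8)/(-69) = 3600 - (-8)*(-1)/69 = 3600 - 1*8/69 = 3600 - 8/69 = 248392/69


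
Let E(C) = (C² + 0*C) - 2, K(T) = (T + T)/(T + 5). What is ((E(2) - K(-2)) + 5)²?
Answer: 625/9 ≈ 69.444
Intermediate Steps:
K(T) = 2*T/(5 + T) (K(T) = (2*T)/(5 + T) = 2*T/(5 + T))
E(C) = -2 + C² (E(C) = (C² + 0) - 2 = C² - 2 = -2 + C²)
((E(2) - K(-2)) + 5)² = (((-2 + 2²) - 2*(-2)/(5 - 2)) + 5)² = (((-2 + 4) - 2*(-2)/3) + 5)² = ((2 - 2*(-2)/3) + 5)² = ((2 - 1*(-4/3)) + 5)² = ((2 + 4/3) + 5)² = (10/3 + 5)² = (25/3)² = 625/9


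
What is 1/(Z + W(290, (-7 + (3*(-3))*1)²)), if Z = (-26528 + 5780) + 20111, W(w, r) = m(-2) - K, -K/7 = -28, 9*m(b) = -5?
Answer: -9/7502 ≈ -0.0011997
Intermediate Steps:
m(b) = -5/9 (m(b) = (⅑)*(-5) = -5/9)
K = 196 (K = -7*(-28) = 196)
W(w, r) = -1769/9 (W(w, r) = -5/9 - 1*196 = -5/9 - 196 = -1769/9)
Z = -637 (Z = -20748 + 20111 = -637)
1/(Z + W(290, (-7 + (3*(-3))*1)²)) = 1/(-637 - 1769/9) = 1/(-7502/9) = -9/7502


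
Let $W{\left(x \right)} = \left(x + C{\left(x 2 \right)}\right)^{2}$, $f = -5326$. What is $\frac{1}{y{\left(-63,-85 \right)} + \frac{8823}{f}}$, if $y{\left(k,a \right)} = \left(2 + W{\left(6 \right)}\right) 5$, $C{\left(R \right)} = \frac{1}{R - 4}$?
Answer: $\frac{170432}{33391299} \approx 0.0051041$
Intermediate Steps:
$C{\left(R \right)} = \frac{1}{-4 + R}$
$W{\left(x \right)} = \left(x + \frac{1}{-4 + 2 x}\right)^{2}$ ($W{\left(x \right)} = \left(x + \frac{1}{-4 + x 2}\right)^{2} = \left(x + \frac{1}{-4 + 2 x}\right)^{2}$)
$y{\left(k,a \right)} = \frac{12645}{64}$ ($y{\left(k,a \right)} = \left(2 + \left(6 + \frac{1}{-4 + 2 \cdot 6}\right)^{2}\right) 5 = \left(2 + \left(6 + \frac{1}{-4 + 12}\right)^{2}\right) 5 = \left(2 + \left(6 + \frac{1}{8}\right)^{2}\right) 5 = \left(2 + \left(\frac{49}{8}\right)^{2}\right) 5 = \left(2 + \frac{2401}{64}\right) 5 = \frac{2529}{64} \cdot 5 = \frac{12645}{64}$)
$\frac{1}{y{\left(-63,-85 \right)} + \frac{8823}{f}} = \frac{1}{\frac{12645}{64} + \frac{8823}{-5326}} = \frac{1}{\frac{12645}{64} + 8823 \left(- \frac{1}{5326}\right)} = \frac{1}{\frac{12645}{64} - \frac{8823}{5326}} = \frac{1}{\frac{33391299}{170432}} = \frac{170432}{33391299}$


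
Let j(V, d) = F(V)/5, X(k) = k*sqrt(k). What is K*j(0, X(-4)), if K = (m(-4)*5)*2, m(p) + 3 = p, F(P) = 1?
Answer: -14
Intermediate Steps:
X(k) = k**(3/2)
m(p) = -3 + p
j(V, d) = 1/5
K = -70 (K = ((-3 - 4)*5)*2 = -7*5*2 = -35*2 = -70)
K*j(0, X(-4)) = -70*1/5 = -14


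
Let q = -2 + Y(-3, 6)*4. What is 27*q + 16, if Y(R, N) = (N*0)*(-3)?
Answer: -38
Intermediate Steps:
Y(R, N) = 0 (Y(R, N) = 0*(-3) = 0)
q = -2 (q = -2 + 0*4 = -2 + 0 = -2)
27*q + 16 = 27*(-2) + 16 = -54 + 16 = -38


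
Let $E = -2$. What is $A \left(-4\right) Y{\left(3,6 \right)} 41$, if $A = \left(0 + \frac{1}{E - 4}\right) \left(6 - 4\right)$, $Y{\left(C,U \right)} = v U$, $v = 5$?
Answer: $1640$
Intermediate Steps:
$Y{\left(C,U \right)} = 5 U$
$A = - \frac{1}{3}$ ($A = \left(0 + \frac{1}{-2 - 4}\right) \left(6 - 4\right) = \left(0 + \frac{1}{-6}\right) 2 = \left(0 - \frac{1}{6}\right) 2 = \left(- \frac{1}{6}\right) 2 = - \frac{1}{3} \approx -0.33333$)
$A \left(-4\right) Y{\left(3,6 \right)} 41 = \left(- \frac{1}{3}\right) \left(-4\right) 5 \cdot 6 \cdot 41 = \frac{4}{3} \cdot 30 \cdot 41 = 40 \cdot 41 = 1640$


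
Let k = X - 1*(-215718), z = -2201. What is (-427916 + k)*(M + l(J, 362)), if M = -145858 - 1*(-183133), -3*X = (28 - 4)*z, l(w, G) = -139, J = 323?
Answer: -7226294240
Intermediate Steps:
X = 17608 (X = -(28 - 4)*(-2201)/3 = -8*(-2201) = -⅓*(-52824) = 17608)
M = 37275 (M = -145858 + 183133 = 37275)
k = 233326 (k = 17608 - 1*(-215718) = 17608 + 215718 = 233326)
(-427916 + k)*(M + l(J, 362)) = (-427916 + 233326)*(37275 - 139) = -194590*37136 = -7226294240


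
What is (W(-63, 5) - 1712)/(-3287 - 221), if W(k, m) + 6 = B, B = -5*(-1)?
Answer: 1713/3508 ≈ 0.48831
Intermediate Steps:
B = 5
W(k, m) = -1 (W(k, m) = -6 + 5 = -1)
(W(-63, 5) - 1712)/(-3287 - 221) = (-1 - 1712)/(-3287 - 221) = -1713/(-3508) = -1713*(-1/3508) = 1713/3508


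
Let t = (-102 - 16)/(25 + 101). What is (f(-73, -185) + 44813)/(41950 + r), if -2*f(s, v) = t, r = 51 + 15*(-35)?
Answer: 5646497/5225976 ≈ 1.0805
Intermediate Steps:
r = -474 (r = 51 - 525 = -474)
t = -59/63 (t = -118/126 = -118*1/126 = -59/63 ≈ -0.93651)
f(s, v) = 59/126 (f(s, v) = -½*(-59/63) = 59/126)
(f(-73, -185) + 44813)/(41950 + r) = (59/126 + 44813)/(41950 - 474) = (5646497/126)/41476 = (5646497/126)*(1/41476) = 5646497/5225976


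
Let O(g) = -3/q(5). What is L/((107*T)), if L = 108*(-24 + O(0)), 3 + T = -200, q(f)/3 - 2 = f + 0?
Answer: 18252/152047 ≈ 0.12004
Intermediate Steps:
q(f) = 6 + 3*f (q(f) = 6 + 3*(f + 0) = 6 + 3*f)
T = -203 (T = -3 - 200 = -203)
O(g) = -⅐ (O(g) = -3/(6 + 3*5) = -3/(6 + 15) = -3/21 = -3*1/21 = -⅐)
L = -18252/7 (L = 108*(-24 - ⅐) = 108*(-169/7) = -18252/7 ≈ -2607.4)
L/((107*T)) = -18252/(7*(107*(-203))) = -18252/7/(-21721) = -18252/7*(-1/21721) = 18252/152047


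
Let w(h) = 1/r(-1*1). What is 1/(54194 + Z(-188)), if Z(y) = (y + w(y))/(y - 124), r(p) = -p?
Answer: 312/16908715 ≈ 1.8452e-5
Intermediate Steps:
w(h) = 1 (w(h) = 1/(-(-1)) = 1/(-1*(-1)) = 1/1 = 1)
Z(y) = (1 + y)/(-124 + y) (Z(y) = (y + 1)/(y - 124) = (1 + y)/(-124 + y))
1/(54194 + Z(-188)) = 1/(54194 + (1 - 188)/(-124 - 188)) = 1/(54194 - 187/(-312)) = 1/(54194 - 1/312*(-187)) = 1/(54194 + 187/312) = 1/(16908715/312) = 312/16908715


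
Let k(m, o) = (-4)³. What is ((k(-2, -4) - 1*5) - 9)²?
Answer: 6084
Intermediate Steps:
k(m, o) = -64
((k(-2, -4) - 1*5) - 9)² = ((-64 - 1*5) - 9)² = ((-64 - 5) - 9)² = (-69 - 9)² = (-78)² = 6084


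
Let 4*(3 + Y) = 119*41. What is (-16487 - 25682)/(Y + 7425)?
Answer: -168676/34567 ≈ -4.8797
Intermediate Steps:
Y = 4867/4 (Y = -3 + (119*41)/4 = -3 + (¼)*4879 = -3 + 4879/4 = 4867/4 ≈ 1216.8)
(-16487 - 25682)/(Y + 7425) = (-16487 - 25682)/(4867/4 + 7425) = -42169/34567/4 = -42169*4/34567 = -168676/34567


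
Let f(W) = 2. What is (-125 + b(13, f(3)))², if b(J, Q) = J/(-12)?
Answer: 2289169/144 ≈ 15897.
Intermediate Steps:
b(J, Q) = -J/12 (b(J, Q) = J*(-1/12) = -J/12)
(-125 + b(13, f(3)))² = (-125 - 1/12*13)² = (-125 - 13/12)² = (-1513/12)² = 2289169/144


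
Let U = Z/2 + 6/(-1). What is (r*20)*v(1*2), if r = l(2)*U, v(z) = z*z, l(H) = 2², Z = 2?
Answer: -1600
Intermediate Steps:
U = -5 (U = 2/2 + 6/(-1) = 2*(½) + 6*(-1) = 1 - 6 = -5)
l(H) = 4
v(z) = z²
r = -20 (r = 4*(-5) = -20)
(r*20)*v(1*2) = (-20*20)*(1*2)² = -400*2² = -400*4 = -1600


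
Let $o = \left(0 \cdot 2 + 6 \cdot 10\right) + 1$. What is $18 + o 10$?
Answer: $628$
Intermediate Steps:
$o = 61$ ($o = \left(0 + 60\right) + 1 = 60 + 1 = 61$)
$18 + o 10 = 18 + 61 \cdot 10 = 18 + 610 = 628$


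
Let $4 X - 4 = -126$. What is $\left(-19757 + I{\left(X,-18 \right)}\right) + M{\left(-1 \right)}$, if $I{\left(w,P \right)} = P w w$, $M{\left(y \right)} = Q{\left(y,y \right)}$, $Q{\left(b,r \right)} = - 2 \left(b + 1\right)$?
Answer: $- \frac{73003}{2} \approx -36502.0$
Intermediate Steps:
$Q{\left(b,r \right)} = -2 - 2 b$ ($Q{\left(b,r \right)} = - 2 \left(1 + b\right) = -2 - 2 b$)
$M{\left(y \right)} = -2 - 2 y$
$X = - \frac{61}{2}$ ($X = 1 + \frac{1}{4} \left(-126\right) = 1 - \frac{63}{2} = - \frac{61}{2} \approx -30.5$)
$I{\left(w,P \right)} = P w^{2}$
$\left(-19757 + I{\left(X,-18 \right)}\right) + M{\left(-1 \right)} = \left(-19757 - 18 \left(- \frac{61}{2}\right)^{2}\right) - 0 = \left(-19757 - \frac{33489}{2}\right) + \left(-2 + 2\right) = \left(-19757 - \frac{33489}{2}\right) + 0 = - \frac{73003}{2} + 0 = - \frac{73003}{2}$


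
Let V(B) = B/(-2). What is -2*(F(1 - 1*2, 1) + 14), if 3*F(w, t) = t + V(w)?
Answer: -29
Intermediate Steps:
V(B) = -B/2 (V(B) = B*(-1/2) = -B/2)
F(w, t) = -w/6 + t/3 (F(w, t) = (t - w/2)/3 = -w/6 + t/3)
-2*(F(1 - 1*2, 1) + 14) = -2*((-(1 - 1*2)/6 + (1/3)*1) + 14) = -2*((-(1 - 2)/6 + 1/3) + 14) = -2*((-1/6*(-1) + 1/3) + 14) = -2*((1/6 + 1/3) + 14) = -2*(1/2 + 14) = -2*29/2 = -29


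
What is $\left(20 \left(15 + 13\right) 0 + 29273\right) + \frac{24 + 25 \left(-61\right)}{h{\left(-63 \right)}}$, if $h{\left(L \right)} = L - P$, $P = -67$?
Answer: $\frac{115591}{4} \approx 28898.0$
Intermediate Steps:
$h{\left(L \right)} = 67 + L$ ($h{\left(L \right)} = L - -67 = L + 67 = 67 + L$)
$\left(20 \left(15 + 13\right) 0 + 29273\right) + \frac{24 + 25 \left(-61\right)}{h{\left(-63 \right)}} = \left(20 \left(15 + 13\right) 0 + 29273\right) + \frac{24 + 25 \left(-61\right)}{67 - 63} = \left(20 \cdot 28 \cdot 0 + 29273\right) + \frac{24 - 1525}{4} = \left(560 \cdot 0 + 29273\right) - \frac{1501}{4} = \left(0 + 29273\right) - \frac{1501}{4} = 29273 - \frac{1501}{4} = \frac{115591}{4}$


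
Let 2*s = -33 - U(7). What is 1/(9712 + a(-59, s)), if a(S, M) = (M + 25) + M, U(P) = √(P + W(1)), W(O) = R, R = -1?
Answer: 4852/47083805 + √6/94167610 ≈ 0.00010308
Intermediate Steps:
W(O) = -1
U(P) = √(-1 + P) (U(P) = √(P - 1) = √(-1 + P))
s = -33/2 - √6/2 (s = (-33 - √(-1 + 7))/2 = (-33 - √6)/2 = -33/2 - √6/2 ≈ -17.725)
a(S, M) = 25 + 2*M (a(S, M) = (25 + M) + M = 25 + 2*M)
1/(9712 + a(-59, s)) = 1/(9712 + (25 + 2*(-33/2 - √6/2))) = 1/(9712 + (25 + (-33 - √6))) = 1/(9712 + (-8 - √6)) = 1/(9704 - √6)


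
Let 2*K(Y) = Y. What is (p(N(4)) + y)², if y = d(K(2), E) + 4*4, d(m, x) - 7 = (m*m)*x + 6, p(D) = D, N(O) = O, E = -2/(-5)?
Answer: 27889/25 ≈ 1115.6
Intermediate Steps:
E = ⅖ (E = -2*(-⅕) = ⅖ ≈ 0.40000)
K(Y) = Y/2
d(m, x) = 13 + x*m² (d(m, x) = 7 + ((m*m)*x + 6) = 7 + (m²*x + 6) = 7 + (x*m² + 6) = 7 + (6 + x*m²) = 13 + x*m²)
y = 147/5 (y = (13 + 2*((½)*2)²/5) + 4*4 = (13 + (⅖)*1²) + 16 = (13 + (⅖)*1) + 16 = (13 + ⅖) + 16 = 67/5 + 16 = 147/5 ≈ 29.400)
(p(N(4)) + y)² = (4 + 147/5)² = (167/5)² = 27889/25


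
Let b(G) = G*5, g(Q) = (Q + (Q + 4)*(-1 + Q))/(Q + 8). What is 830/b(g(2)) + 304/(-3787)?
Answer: 1570997/7574 ≈ 207.42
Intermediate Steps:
g(Q) = (Q + (-1 + Q)*(4 + Q))/(8 + Q) (g(Q) = (Q + (4 + Q)*(-1 + Q))/(8 + Q) = (Q + (-1 + Q)*(4 + Q))/(8 + Q))
b(G) = 5*G
830/b(g(2)) + 304/(-3787) = 830/((5*((-4 + 2**2 + 4*2)/(8 + 2)))) + 304/(-3787) = 830/((5*((-4 + 4 + 8)/10))) + 304*(-1/3787) = 830/((5*((1/10)*8))) - 304/3787 = 830/((5*(4/5))) - 304/3787 = 830/4 - 304/3787 = 830*(1/4) - 304/3787 = 415/2 - 304/3787 = 1570997/7574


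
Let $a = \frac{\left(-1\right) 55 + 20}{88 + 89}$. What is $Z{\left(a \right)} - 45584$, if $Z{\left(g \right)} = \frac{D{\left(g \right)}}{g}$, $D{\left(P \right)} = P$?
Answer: $-45583$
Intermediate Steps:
$a = - \frac{35}{177}$ ($a = \frac{-55 + 20}{177} = \left(-35\right) \frac{1}{177} = - \frac{35}{177} \approx -0.19774$)
$Z{\left(g \right)} = 1$ ($Z{\left(g \right)} = \frac{g}{g} = 1$)
$Z{\left(a \right)} - 45584 = 1 - 45584 = -45583$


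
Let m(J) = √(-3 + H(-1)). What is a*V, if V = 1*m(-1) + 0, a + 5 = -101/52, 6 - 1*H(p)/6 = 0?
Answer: -361*√33/52 ≈ -39.880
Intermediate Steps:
H(p) = 36 (H(p) = 36 - 6*0 = 36 + 0 = 36)
m(J) = √33 (m(J) = √(-3 + 36) = √33)
a = -361/52 (a = -5 - 101/52 = -361/52 ≈ -6.9423)
V = √33 (V = 1*√33 + 0 = √33 + 0 = √33 ≈ 5.7446)
a*V = -361*√33/52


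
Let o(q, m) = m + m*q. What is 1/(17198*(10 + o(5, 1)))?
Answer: 1/275168 ≈ 3.6341e-6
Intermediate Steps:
1/(17198*(10 + o(5, 1))) = 1/(17198*(10 + 1*(1 + 5))) = 1/(17198*(10 + 1*6)) = 1/(17198*(10 + 6)) = 1/(17198*16) = 1/275168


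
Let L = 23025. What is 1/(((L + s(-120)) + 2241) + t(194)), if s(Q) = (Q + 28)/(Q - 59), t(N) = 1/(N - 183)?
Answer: 1969/49749945 ≈ 3.9578e-5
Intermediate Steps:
t(N) = 1/(-183 + N)
s(Q) = (28 + Q)/(-59 + Q)
1/(((L + s(-120)) + 2241) + t(194)) = 1/(((23025 + (28 - 120)/(-59 - 120)) + 2241) + 1/(-183 + 194)) = 1/(((23025 - 92/(-179)) + 2241) + 1/11) = 1/(((23025 - 1/179*(-92)) + 2241) + 1/11) = 1/(((23025 + 92/179) + 2241) + 1/11) = 1/((4121567/179 + 2241) + 1/11) = 1/(4522706/179 + 1/11) = 1/(49749945/1969) = 1969/49749945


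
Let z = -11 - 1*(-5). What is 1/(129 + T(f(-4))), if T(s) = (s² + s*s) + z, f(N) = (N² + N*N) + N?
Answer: 1/1691 ≈ 0.00059137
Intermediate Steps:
z = -6 (z = -11 + 5 = -6)
f(N) = N + 2*N² (f(N) = (N² + N²) + N = 2*N² + N = N + 2*N²)
T(s) = -6 + 2*s² (T(s) = (s² + s*s) - 6 = (s² + s²) - 6 = 2*s² - 6 = -6 + 2*s²)
1/(129 + T(f(-4))) = 1/(129 + (-6 + 2*(-4*(1 + 2*(-4)))²)) = 1/(129 + (-6 + 2*(-4*(1 - 8))²)) = 1/(129 + (-6 + 2*(-4*(-7))²)) = 1/(129 + (-6 + 2*28²)) = 1/(129 + (-6 + 2*784)) = 1/(129 + (-6 + 1568)) = 1/(129 + 1562) = 1/1691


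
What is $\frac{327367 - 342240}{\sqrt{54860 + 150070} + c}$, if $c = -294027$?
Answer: $\frac{1457687857}{28817223933} + \frac{14873 \sqrt{2530}}{9605741311} \approx 0.050662$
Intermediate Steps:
$\frac{327367 - 342240}{\sqrt{54860 + 150070} + c} = \frac{327367 - 342240}{\sqrt{54860 + 150070} - 294027} = - \frac{14873}{\sqrt{204930} - 294027} = - \frac{14873}{9 \sqrt{2530} - 294027} = - \frac{14873}{-294027 + 9 \sqrt{2530}}$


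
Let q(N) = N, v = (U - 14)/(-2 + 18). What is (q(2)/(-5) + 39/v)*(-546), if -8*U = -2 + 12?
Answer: 6880692/305 ≈ 22560.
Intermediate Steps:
U = -5/4 (U = -(-2 + 12)/8 = -1/8*10 = -5/4 ≈ -1.2500)
v = -61/64 (v = (-5/4 - 14)/(-2 + 18) = -61/4/16 = -61/4*1/16 = -61/64 ≈ -0.95313)
(q(2)/(-5) + 39/v)*(-546) = (2/(-5) + 39/(-61/64))*(-546) = (2*(-1/5) + 39*(-64/61))*(-546) = (-2/5 - 2496/61)*(-546) = -12602/305*(-546) = 6880692/305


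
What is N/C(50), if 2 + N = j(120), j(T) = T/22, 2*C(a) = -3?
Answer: -76/33 ≈ -2.3030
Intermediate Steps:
C(a) = -3/2 (C(a) = (½)*(-3) = -3/2)
j(T) = T/22 (j(T) = T*(1/22) = T/22)
N = 38/11 (N = -2 + (1/22)*120 = -2 + 60/11 = 38/11 ≈ 3.4545)
N/C(50) = 38/(11*(-3/2)) = (38/11)*(-⅔) = -76/33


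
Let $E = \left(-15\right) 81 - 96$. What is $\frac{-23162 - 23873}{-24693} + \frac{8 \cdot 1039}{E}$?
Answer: $- \frac{47861777}{10790841} \approx -4.4354$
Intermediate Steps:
$E = -1311$ ($E = -1215 - 96 = -1311$)
$\frac{-23162 - 23873}{-24693} + \frac{8 \cdot 1039}{E} = \frac{-23162 - 23873}{-24693} + \frac{8 \cdot 1039}{-1311} = \left(-47035\right) \left(- \frac{1}{24693}\right) + 8312 \left(- \frac{1}{1311}\right) = \frac{47035}{24693} - \frac{8312}{1311} = - \frac{47861777}{10790841}$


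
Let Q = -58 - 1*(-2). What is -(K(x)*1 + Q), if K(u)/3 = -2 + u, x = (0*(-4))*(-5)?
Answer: 62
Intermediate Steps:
x = 0 (x = 0*(-5) = 0)
K(u) = -6 + 3*u (K(u) = 3*(-2 + u) = -6 + 3*u)
Q = -56 (Q = -58 + 2 = -56)
-(K(x)*1 + Q) = -((-6 + 3*0)*1 - 56) = -((-6 + 0)*1 - 56) = -(-6*1 - 56) = -(-6 - 56) = -1*(-62) = 62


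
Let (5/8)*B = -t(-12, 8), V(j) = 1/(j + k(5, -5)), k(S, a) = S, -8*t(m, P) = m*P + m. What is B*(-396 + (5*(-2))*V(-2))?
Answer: 43128/5 ≈ 8625.6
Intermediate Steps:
t(m, P) = -m/8 - P*m/8 (t(m, P) = -(m*P + m)/8 = -(P*m + m)/8 = -(m + P*m)/8 = -m/8 - P*m/8)
V(j) = 1/(5 + j) (V(j) = 1/(j + 5) = 1/(5 + j))
B = -108/5 (B = 8*(-(-1)*(-12)*(1 + 8)/8)/5 = 8*(-(-1)*(-12)*9/8)/5 = 8*(-1*27/2)/5 = (8/5)*(-27/2) = -108/5 ≈ -21.600)
B*(-396 + (5*(-2))*V(-2)) = -108*(-396 + (5*(-2))/(5 - 2))/5 = -108*(-396 - 10/3)/5 = -108/5*(-1198/3) = 43128/5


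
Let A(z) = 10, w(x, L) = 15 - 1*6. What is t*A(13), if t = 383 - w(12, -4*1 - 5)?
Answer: 3740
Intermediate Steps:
w(x, L) = 9 (w(x, L) = 15 - 6 = 9)
t = 374 (t = 383 - 1*9 = 383 - 9 = 374)
t*A(13) = 374*10 = 3740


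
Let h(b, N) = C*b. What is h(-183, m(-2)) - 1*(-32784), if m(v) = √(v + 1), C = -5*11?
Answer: 42849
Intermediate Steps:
C = -55
m(v) = √(1 + v)
h(b, N) = -55*b
h(-183, m(-2)) - 1*(-32784) = -55*(-183) - 1*(-32784) = 10065 + 32784 = 42849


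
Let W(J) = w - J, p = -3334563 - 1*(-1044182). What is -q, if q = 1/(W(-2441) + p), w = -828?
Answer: 1/2288768 ≈ 4.3692e-7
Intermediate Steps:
p = -2290381 (p = -3334563 + 1044182 = -2290381)
W(J) = -828 - J
q = -1/2288768 (q = 1/((-828 - 1*(-2441)) - 2290381) = 1/((-828 + 2441) - 2290381) = 1/(1613 - 2290381) = 1/(-2288768) = -1/2288768 ≈ -4.3692e-7)
-q = -1*(-1/2288768) = 1/2288768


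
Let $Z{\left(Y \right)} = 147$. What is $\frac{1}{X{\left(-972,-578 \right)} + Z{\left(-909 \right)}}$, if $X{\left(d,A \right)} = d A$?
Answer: $\frac{1}{561963} \approx 1.7795 \cdot 10^{-6}$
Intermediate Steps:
$X{\left(d,A \right)} = A d$
$\frac{1}{X{\left(-972,-578 \right)} + Z{\left(-909 \right)}} = \frac{1}{\left(-578\right) \left(-972\right) + 147} = \frac{1}{561816 + 147} = \frac{1}{561963}$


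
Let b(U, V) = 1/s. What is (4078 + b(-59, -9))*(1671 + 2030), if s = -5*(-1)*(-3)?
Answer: 226386469/15 ≈ 1.5092e+7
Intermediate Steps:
s = -15 (s = 5*(-3) = -15)
b(U, V) = -1/15 (b(U, V) = 1/(-15) = -1/15)
(4078 + b(-59, -9))*(1671 + 2030) = (4078 - 1/15)*(1671 + 2030) = (61169/15)*3701 = 226386469/15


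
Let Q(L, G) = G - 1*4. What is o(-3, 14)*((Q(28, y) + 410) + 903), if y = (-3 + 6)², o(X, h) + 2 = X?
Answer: -6590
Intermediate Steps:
o(X, h) = -2 + X
y = 9 (y = 3² = 9)
Q(L, G) = -4 + G (Q(L, G) = G - 4 = -4 + G)
o(-3, 14)*((Q(28, y) + 410) + 903) = (-2 - 3)*(((-4 + 9) + 410) + 903) = -5*((5 + 410) + 903) = -5*(415 + 903) = -5*1318 = -6590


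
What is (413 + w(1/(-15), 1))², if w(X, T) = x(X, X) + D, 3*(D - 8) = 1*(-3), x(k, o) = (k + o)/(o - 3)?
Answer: 93334921/529 ≈ 1.7644e+5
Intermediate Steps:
x(k, o) = (k + o)/(-3 + o)
D = 7 (D = 8 + (1*(-3))/3 = 8 + (⅓)*(-3) = 8 - 1 = 7)
w(X, T) = 7 + 2*X/(-3 + X) (w(X, T) = (X + X)/(-3 + X) + 7 = (2*X)/(-3 + X) + 7 = 2*X/(-3 + X) + 7 = 7 + 2*X/(-3 + X))
(413 + w(1/(-15), 1))² = (413 + 3*(-7 + 3/(-15))/(-3 + 1/(-15)))² = (413 + 3*(-7 + 3*(-1/15))/(-3 - 1/15))² = (413 + 3*(-7 - ⅕)/(-46/15))² = (413 + 3*(-15/46)*(-36/5))² = (413 + 162/23)² = (9661/23)² = 93334921/529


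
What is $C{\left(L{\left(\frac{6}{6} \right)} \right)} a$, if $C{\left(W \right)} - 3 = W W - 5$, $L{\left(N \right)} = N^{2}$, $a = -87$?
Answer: $87$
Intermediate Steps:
$C{\left(W \right)} = -2 + W^{2}$ ($C{\left(W \right)} = 3 + \left(W W - 5\right) = 3 + \left(W^{2} - 5\right) = 3 + \left(-5 + W^{2}\right) = -2 + W^{2}$)
$C{\left(L{\left(\frac{6}{6} \right)} \right)} a = \left(-2 + \left(\left(\frac{6}{6}\right)^{2}\right)^{2}\right) \left(-87\right) = \left(-2 + \left(\left(6 \cdot \frac{1}{6}\right)^{2}\right)^{2}\right) \left(-87\right) = \left(-2 + \left(1^{2}\right)^{2}\right) \left(-87\right) = \left(-2 + 1^{2}\right) \left(-87\right) = \left(-2 + 1\right) \left(-87\right) = \left(-1\right) \left(-87\right) = 87$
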